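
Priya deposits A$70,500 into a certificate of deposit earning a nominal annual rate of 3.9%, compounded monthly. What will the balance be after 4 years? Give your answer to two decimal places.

A$82,381.41

With 12 periods per year: i = 0.00325, n = 48.
FV = PV·(1+i)^n = 70,500 × 1.168531 = 82,381.4061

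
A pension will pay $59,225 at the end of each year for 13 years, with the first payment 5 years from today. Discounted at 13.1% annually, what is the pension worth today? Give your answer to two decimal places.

Value one period before first payment (t=4): 59225 × [1 − (1+0.131)^(−13)] / 0.131 = 59225 × 6.092899 = 360,851.9604
PV₀ = 360,851.9604 / (1+0.131)^4 = 360,851.9604 / 1.636253 = 220,535.5714

$220,535.57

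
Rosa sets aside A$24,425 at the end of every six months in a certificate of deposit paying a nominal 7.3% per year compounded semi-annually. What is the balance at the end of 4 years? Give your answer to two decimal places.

A$222,270.21

i = 0.073/2 = 0.0365 per half-year; n = 4·2 = 8.
FV = PMT · [(1+i)^n − 1] / i = 24425 · 9.100111 = 222,270.2142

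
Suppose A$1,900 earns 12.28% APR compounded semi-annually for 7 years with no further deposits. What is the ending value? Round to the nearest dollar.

Periodic rate i = 0.1228/2 = 0.0614; n = 7 × 2 = 14 periods.
1,900 × (1+0.0614)^14 = 1,900 × 2.303070 = 4,375.8333

A$4,376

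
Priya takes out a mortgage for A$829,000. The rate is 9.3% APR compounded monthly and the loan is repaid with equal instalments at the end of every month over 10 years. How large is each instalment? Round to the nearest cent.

With 12 periods per year: i = 0.00775, n = 120.
PMT = 829000 / ( [1 − (1+0.00775)^(−120)] / 0.00775 ) = 829000 / 77.939249 = 10,636.4894

A$10,636.49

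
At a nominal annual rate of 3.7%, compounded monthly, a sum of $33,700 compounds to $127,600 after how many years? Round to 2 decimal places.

Periodic rate i = 0.037/12 = 0.00308333.
n = ln(127600/33700) / ln(1+0.00308333) = ln(3.78635) / 0.003079 = 432.4716 months
= 432.4716/12 years

36.04 years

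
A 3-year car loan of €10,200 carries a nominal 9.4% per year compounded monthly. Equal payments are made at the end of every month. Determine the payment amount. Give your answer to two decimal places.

€326.26

Periodic rate i = 0.094/12 = 0.00783333; n = 3 × 12 = 36 periods.
Annuity-PV factor = 31.263458; PMT = 10200 / 31.263458 = 326.2595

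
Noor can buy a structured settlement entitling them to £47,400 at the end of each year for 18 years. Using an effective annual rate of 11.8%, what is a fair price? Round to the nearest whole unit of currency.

Annuity factor a(18|0.118) = 7.336515; PV = 47400 × 7.336515 = 347,750.8254

£347,751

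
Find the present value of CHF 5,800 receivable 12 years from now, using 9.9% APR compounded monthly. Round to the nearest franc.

i = 0.099/12 = 0.00825 per month; n = 12·12 = 144.
PV = 5,800 / (1 + 0.00825)^144 = 5,800 / 3.264564 = 1,776.6537

CHF 1,777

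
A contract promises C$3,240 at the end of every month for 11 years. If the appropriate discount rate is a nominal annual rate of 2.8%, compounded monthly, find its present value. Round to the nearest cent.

C$367,722.83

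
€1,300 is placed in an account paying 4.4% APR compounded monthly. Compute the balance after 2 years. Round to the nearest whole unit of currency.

€1,419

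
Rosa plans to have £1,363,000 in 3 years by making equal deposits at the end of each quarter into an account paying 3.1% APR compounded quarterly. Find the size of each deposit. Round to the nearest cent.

i = 0.031/4 = 0.00775 per quarter; n = 3·4 = 12.
PMT = 1.363e+06 / ( [(1+0.00775)^12 − 1] / 0.00775 ) = 1.363e+06 / 12.524947 = 108,822.8154

£108,822.82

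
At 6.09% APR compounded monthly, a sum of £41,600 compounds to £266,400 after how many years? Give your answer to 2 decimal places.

Periodic rate i = 0.0609/12 = 0.005075.
(1+i)^n = 266400/41600 = 6.40385, so n = ln 6.40385 / ln 1.00507 = 366.8190 months
= 366.8190/12 years

30.57 years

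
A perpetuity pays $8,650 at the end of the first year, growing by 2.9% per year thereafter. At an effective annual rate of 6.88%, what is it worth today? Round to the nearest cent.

$217,336.68

PV = D₁/(r − g) = 8650/(0.0688 − 0.029) = 217,336.6834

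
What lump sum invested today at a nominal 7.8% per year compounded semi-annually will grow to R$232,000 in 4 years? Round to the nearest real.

Periodic rate i = 0.078/2 = 0.039; n = 4 × 2 = 8 periods.
PV = FV·(1+i)^(−n) = 232,000 × 0.736335 = 170,829.7890

R$170,830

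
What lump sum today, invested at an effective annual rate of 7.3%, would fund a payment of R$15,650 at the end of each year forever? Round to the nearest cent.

PV = C/r = 15650/0.073 = 214,383.5616

R$214,383.56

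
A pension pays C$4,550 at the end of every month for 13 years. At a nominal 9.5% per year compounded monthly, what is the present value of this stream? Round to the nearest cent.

i = 0.095/12 = 0.00791667 per month; n = 13·12 = 156.
PV = 4550 × [1 − (1+0.00791667)^(−156)] / 0.00791667 = 4550 × 89.399684 = 406,768.5602

C$406,768.56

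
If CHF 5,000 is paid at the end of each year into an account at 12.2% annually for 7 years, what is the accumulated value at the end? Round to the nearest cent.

FV = PMT · [(1+i)^n − 1] / i = 5000 · 10.151339 = 50,756.6968

CHF 50,756.70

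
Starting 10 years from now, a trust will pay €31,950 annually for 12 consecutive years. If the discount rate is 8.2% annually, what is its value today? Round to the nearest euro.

Value one period before first payment (t=9): 31950 × [1 − (1+0.082)^(−12)] / 0.082 = 31950 × 7.458606 = 238,302.4568
Discount back 9 years: 238,302.4568 × (1+0.082)^(−9) = 238,302.4568 × 0.491988 = 117,241.9877

€117,242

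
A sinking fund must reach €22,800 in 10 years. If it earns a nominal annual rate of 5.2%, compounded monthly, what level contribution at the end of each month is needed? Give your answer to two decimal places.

€145.26

Periodic rate i = 0.052/12 = 0.00433333; n = 10 × 12 = 120 periods.
PMT = 22800 / ( [(1+0.00433333)^120 − 1] / 0.00433333 ) = 22800 / 156.955173 = 145.2644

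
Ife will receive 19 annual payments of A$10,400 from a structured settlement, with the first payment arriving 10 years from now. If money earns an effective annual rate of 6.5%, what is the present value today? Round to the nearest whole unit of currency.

A$63,340

PV at t=9 (ordinary 19-year annuity): 10400 × a(19|0.065) = 10400 × 10.734710 = 111,640.9863
Discount back 9 years: 111,640.9863 × (1+0.065)^(−9) = 111,640.9863 × 0.567353 = 63,339.8739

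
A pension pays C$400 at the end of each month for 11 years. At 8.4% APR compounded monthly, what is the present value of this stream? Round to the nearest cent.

With 12 periods per year: i = 0.007, n = 132.
PV = 400 × [1 − (1+0.007)^(−132)] / 0.007 = 400 × 85.970298 = 34,388.1192

C$34,388.12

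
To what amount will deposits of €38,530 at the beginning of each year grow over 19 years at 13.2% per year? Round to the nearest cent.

Accumulation factor s(19|0.132) × (1+i) = 81.863004; FV = 38530 × 81.863004 = 3,154,181.5372
(annuity-due: payments at period start, so ×(1+i).)

€3,154,181.54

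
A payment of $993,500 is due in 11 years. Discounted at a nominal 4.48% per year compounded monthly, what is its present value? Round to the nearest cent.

i = 0.0448/12 = 0.00373333 per month; n = 11·12 = 132.
Discount factor = (1+0.00373333)^(−132) = 0.611474; PV = 993,500 × 0.611474 = 607,499.6944

$607,499.69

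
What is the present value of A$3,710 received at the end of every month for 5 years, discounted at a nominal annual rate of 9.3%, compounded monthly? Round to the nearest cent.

A$177,475.81

i = 0.093/12 = 0.00775 per month; n = 5·12 = 60.
PV = 3710 × [1 − (1+0.00775)^(−60)] / 0.00775 = 3710 × 47.837146 = 177,475.8100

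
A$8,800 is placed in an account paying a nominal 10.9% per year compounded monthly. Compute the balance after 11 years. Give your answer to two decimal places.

A$29,030.27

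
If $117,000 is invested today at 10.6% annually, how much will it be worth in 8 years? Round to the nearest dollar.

117,000 × (1+0.106)^8 = 117,000 × 2.238933 = 261,955.1117

$261,955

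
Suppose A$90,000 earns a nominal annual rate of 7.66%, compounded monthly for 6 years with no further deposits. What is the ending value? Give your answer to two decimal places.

With 12 periods per year: i = 0.00638333, n = 72.
FV = 90,000 × (1 + 0.00638333)^72 = 142,301.6347

A$142,301.63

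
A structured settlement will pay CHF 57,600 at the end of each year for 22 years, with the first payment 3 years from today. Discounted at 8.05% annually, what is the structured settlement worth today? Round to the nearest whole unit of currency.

Value one period before first payment (t=2): 57600 × [1 − (1+0.0805)^(−22)] / 0.0805 = 57600 × 10.160534 = 585,246.7845
Discount back 2 years: 585,246.7845 × (1+0.0805)^(−2) = 585,246.7845 × 0.856546 = 501,290.5225

CHF 501,291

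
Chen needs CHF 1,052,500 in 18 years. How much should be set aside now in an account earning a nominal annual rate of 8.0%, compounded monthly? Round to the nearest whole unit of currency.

i = 0.08/12 = 0.00666667 per month; n = 18·12 = 216.
Discount factor = (1+0.00666667)^(−216) = 0.238063; PV = 1,052,500 × 0.238063 = 250,560.9836

CHF 250,561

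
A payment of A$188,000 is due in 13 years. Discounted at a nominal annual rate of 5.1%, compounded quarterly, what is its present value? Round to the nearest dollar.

A$97,284

i = 0.051/4 = 0.01275 per quarter; n = 13·4 = 52.
PV = FV·(1+i)^(−n) = 188,000 × 0.517467 = 97,283.8507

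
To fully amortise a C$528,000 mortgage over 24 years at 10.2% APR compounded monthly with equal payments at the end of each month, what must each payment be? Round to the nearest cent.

C$4,917.63

Periodic rate i = 0.102/12 = 0.0085; n = 24 × 12 = 288 periods.
PMT = 528000 / ( [1 − (1+0.0085)^(−288)] / 0.0085 ) = 528000 / 107.368762 = 4,917.6314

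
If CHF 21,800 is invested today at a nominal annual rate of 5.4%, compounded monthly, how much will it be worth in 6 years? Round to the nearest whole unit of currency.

CHF 30,120

With 12 periods per year: i = 0.0045, n = 72.
21,800 × (1+0.0045)^72 = 21,800 × 1.381643 = 30,119.8116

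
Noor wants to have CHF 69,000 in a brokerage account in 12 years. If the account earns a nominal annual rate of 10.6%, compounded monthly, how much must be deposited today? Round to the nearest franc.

With 12 periods per year: i = 0.00883333, n = 144.
PV = 69,000 / (1 + 0.00883333)^144 = 69,000 / 3.548109 = 19,446.9771

CHF 19,447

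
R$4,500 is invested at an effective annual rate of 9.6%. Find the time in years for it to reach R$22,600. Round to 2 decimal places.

n = ln(22600/4500) / ln(1+0.096) = ln(5.02222) / 0.091667 = 17.6058 years

17.61 years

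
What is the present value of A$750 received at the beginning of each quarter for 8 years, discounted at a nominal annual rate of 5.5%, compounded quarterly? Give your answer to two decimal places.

Periodic rate i = 0.055/4 = 0.01375; n = 8 × 4 = 32 periods.
Annuity factor a(32|0.01375) × (1+i) = 26.101677; PV = 750 × 26.101677 = 19,576.2580
(annuity-due: payments at period start, so ×(1+i).)

A$19,576.26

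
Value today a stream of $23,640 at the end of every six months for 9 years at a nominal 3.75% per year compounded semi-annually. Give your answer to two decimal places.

i = 0.0375/2 = 0.01875 per half-year; n = 9·2 = 18.
PV = 23640 × [1 − (1+0.01875)^(−18)] / 0.01875 = 23640 × 15.158114 = 358,337.8243

$358,337.82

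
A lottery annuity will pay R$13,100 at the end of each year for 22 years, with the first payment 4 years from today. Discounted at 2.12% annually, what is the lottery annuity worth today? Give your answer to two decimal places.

R$214,499.84

PV at t=3 (ordinary 22-year annuity): 13100 × a(22|0.0212) = 13100 × 17.437655 = 228,433.2835
PV₀ = 228,433.2835 / (1+0.0212)^3 = 228,433.2835 / 1.064958 = 214,499.8357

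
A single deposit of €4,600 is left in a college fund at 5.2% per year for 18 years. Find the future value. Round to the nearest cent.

€11,456.21

FV = 4,600 × (1 + 0.052)^18 = 11,456.2148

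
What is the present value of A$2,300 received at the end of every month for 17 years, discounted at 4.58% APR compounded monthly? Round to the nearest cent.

A$325,578.12

With 12 periods per year: i = 0.00381667, n = 204.
PV = 2300 × [1 − (1+0.00381667)^(−204)] / 0.00381667 = 2300 × 141.555702 = 325,578.1151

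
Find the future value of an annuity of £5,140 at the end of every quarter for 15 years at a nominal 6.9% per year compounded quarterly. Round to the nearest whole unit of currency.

£533,479

Periodic rate i = 0.069/4 = 0.01725; n = 15 × 4 = 60 periods.
FV = 5140 × [(1+0.01725)^60 − 1] / 0.01725 = 5140 × 103.789609 = 533,478.5901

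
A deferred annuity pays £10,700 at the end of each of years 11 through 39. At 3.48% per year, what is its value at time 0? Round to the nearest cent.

£137,408.90

PV at t=10 (ordinary 29-year annuity): 10700 × a(29|0.0348) = 10700 × 18.079869 = 193,454.5944
Discount back 10 years: 193,454.5944 × (1+0.0348)^(−10) = 193,454.5944 × 0.710290 = 137,408.8953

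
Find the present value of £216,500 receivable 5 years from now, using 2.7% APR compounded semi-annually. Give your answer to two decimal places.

£189,330.41

i = 0.027/2 = 0.0135 per half-year; n = 5·2 = 10.
PV = 216,500 / (1 + 0.0135)^10 = 216,500 / 1.143504 = 189,330.4078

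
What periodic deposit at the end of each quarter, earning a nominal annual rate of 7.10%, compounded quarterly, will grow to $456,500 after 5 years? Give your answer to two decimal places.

With 4 periods per year: i = 0.01775, n = 20.
PMT = 456500 / ( [(1+0.01775)^20 − 1] / 0.01775 ) = 456500 / 23.760376 = 19,212.6589

$19,212.66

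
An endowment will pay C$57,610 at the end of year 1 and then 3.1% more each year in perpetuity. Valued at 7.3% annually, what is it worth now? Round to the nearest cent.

C$1,371,666.67

PV = PMT / (i − g) = 57610 / (0.073 − 0.031) = 57610 / 0.042000 = 1,371,666.6667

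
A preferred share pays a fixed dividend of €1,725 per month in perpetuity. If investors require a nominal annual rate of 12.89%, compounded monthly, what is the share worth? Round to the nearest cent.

Periodic rate i = 0.1289/12 = 0.0107417.
PV = PMT / i = 1725 / 0.0107417 = 160,589.6043

€160,589.60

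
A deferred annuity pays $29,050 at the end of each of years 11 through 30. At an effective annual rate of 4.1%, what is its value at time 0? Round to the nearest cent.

$261,837.23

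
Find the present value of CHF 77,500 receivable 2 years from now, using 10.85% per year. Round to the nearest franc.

PV = 77,500 / (1 + 0.1085)^2 = 77,500 / 1.228772 = 63,071.0858

CHF 63,071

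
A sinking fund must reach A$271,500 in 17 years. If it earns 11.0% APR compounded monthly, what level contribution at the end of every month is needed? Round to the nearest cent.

A$458.06

Periodic rate i = 0.11/12 = 0.00916667; n = 17 × 12 = 204 periods.
PMT = 271500 / ( [(1+0.00916667)^204 − 1] / 0.00916667 ) = 271500 / 592.719117 = 458.0584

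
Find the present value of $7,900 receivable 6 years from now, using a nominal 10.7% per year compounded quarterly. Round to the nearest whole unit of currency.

$4,193

i = 0.107/4 = 0.02675 per quarter; n = 6·4 = 24.
PV = FV·(1+i)^(−n) = 7,900 × 0.530697 = 4,192.5091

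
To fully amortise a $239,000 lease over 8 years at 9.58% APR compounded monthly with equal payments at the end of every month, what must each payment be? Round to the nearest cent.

$3,573.73

Periodic rate i = 0.0958/12 = 0.00798333; n = 8 × 12 = 96 periods.
PMT = 239000 / ( [1 − (1+0.00798333)^(−96)] / 0.00798333 ) = 239000 / 66.876937 = 3,573.7282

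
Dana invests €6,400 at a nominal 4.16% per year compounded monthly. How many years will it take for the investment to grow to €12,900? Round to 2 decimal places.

16.88 years

Periodic rate i = 0.0416/12 = 0.00346667.
(1+i)^n = 12900/6400 = 2.01562, so n = ln 2.01562 / ln 1.00347 = 202.5414 months
= 202.5414/12 years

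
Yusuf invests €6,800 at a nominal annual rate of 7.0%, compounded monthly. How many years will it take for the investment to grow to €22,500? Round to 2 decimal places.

Periodic rate i = 0.07/12 = 0.00583333.
(1+i)^n = 22500/6800 = 3.30882, so n = ln 3.30882 / ln 1.00583 = 205.7279 months
= 205.7279/12 years

17.14 years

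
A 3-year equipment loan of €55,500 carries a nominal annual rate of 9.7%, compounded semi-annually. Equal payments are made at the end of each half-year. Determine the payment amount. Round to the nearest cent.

€10,882.07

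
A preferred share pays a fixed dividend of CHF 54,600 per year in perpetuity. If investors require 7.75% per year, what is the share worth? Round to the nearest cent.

PV = PMT / i = 54600 / 0.0775 = 704,516.1290

CHF 704,516.13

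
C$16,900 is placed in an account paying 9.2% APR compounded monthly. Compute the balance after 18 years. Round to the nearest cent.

With 12 periods per year: i = 0.00766667, n = 216.
16,900 × (1+0.00766667)^216 = 16,900 × 5.205336 = 87,970.1790

C$87,970.18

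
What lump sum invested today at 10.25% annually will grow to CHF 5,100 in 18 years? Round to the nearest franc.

CHF 881

Discount factor = (1+0.1025)^(−18) = 0.172657; PV = 5,100 × 0.172657 = 880.5528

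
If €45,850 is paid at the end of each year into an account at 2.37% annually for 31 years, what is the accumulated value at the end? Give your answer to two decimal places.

Accumulation factor s(31|0.0237) = 45.023773; FV = 45850 × 45.023773 = 2,064,339.9954

€2,064,340.00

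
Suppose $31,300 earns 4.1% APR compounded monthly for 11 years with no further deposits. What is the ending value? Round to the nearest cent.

$49,099.53

With 12 periods per year: i = 0.00341667, n = 132.
31,300 × (1+0.00341667)^132 = 31,300 × 1.568675 = 49,099.5264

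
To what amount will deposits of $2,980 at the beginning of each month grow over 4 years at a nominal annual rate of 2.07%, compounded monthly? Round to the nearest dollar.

$149,252

i = 0.0207/12 = 0.001725 per month; n = 4·12 = 48.
FV = 2980 × [(1+0.001725)^48 − 1] / 0.001725 × (1+i) = 2980 × 50.084528 = 149,251.8921
Payments are at the start of each period, so multiply by (1+i).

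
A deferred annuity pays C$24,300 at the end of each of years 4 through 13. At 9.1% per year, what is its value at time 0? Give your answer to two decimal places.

C$119,563.69

Value one period before first payment (t=3): 24300 × [1 − (1+0.091)^(−10)] / 0.091 = 24300 × 6.389506 = 155,264.9939
PV₀ = 155,264.9939 / (1+0.091)^3 = 155,264.9939 / 1.298597 = 119,563.6869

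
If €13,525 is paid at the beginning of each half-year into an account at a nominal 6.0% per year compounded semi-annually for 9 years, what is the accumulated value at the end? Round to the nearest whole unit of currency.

Periodic rate i = 0.06/2 = 0.03; n = 9 × 2 = 18 periods.
FV = PMT · [(1+i)^n − 1] / i × (1+i) = 13525 · 24.116868 = 326,180.6456
(annuity-due: payments at period start, so ×(1+i).)

€326,181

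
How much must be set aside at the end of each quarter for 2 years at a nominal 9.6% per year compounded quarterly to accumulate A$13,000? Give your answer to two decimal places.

A$1,493.35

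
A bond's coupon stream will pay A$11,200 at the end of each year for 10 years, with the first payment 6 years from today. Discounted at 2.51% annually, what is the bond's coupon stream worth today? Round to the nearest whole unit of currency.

A$86,551

PV at t=5 (ordinary 10-year annuity): 11200 × a(10|0.0251) = 11200 × 8.747543 = 97,972.4838
PV₀ = 97,972.4838 / (1+0.0251)^5 = 97,972.4838 / 1.131960 = 86,551.1716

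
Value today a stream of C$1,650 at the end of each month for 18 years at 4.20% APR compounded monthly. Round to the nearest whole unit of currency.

C$249,781

i = 0.042/12 = 0.0035 per month; n = 18·12 = 216.
PV = PMT · [1 − (1+i)^(−n)] / i = 1650 · 151.382570 = 249,781.2405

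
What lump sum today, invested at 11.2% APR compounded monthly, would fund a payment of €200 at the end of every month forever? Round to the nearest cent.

€21,428.57

Periodic rate i = 0.112/12 = 0.00933333.
PV = PMT / i = 200 / 0.00933333 = 21,428.5714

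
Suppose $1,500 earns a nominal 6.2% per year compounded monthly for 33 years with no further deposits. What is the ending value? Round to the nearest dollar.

$11,544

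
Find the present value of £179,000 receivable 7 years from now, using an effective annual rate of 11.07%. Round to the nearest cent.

PV = FV·(1+i)^(−n) = 179,000 × 0.479538 = 85,837.2169

£85,837.22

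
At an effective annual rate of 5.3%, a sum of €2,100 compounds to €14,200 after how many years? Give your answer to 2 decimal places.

37.01 years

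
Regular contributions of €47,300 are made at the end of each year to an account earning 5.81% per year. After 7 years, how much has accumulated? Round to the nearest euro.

FV = PMT · [(1+i)^n − 1] / i = 47300 · 8.345355 = 394,735.2733

€394,735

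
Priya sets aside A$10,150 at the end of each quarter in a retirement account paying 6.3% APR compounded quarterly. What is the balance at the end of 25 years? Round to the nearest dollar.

With 4 periods per year: i = 0.01575, n = 100.
Accumulation factor s(100|0.01575) = 239.479970; FV = 10150 × 239.479970 = 2,430,721.6947

A$2,430,722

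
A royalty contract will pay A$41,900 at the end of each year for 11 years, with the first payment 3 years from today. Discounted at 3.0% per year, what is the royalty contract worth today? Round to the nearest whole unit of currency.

A$365,430

Value one period before first payment (t=2): 41900 × [1 − (1+0.03)^(−11)] / 0.03 = 41900 × 9.252624 = 387,684.9504
PV₀ = 387,684.9504 / (1+0.03)^2 = 387,684.9504 / 1.060900 = 365,430.2482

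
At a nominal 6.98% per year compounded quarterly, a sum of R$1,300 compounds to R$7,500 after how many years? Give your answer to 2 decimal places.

25.33 years

Periodic rate i = 0.0698/4 = 0.01745.
(1+i)^n = 7500/1300 = 5.76923, so n = ln 5.76923 / ln 1.01745 = 101.3058 quarters
= 101.3058/4 years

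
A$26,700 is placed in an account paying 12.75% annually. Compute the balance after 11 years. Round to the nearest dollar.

FV = 26,700 × (1 + 0.1275)^11 = 99,952.4209

A$99,952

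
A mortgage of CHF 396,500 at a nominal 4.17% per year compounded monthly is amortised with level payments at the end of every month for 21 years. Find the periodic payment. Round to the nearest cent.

Periodic rate i = 0.0417/12 = 0.003475; n = 21 × 12 = 252 periods.
PMT = 396500 / ( [1 − (1+0.003475)^(−252)] / 0.003475 ) = 396500 / 167.711322 = 2,364.1815

CHF 2,364.18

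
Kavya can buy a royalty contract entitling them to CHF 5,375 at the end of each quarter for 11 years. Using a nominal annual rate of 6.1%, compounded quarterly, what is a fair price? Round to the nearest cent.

Periodic rate i = 0.061/4 = 0.01525; n = 11 × 4 = 44 periods.
PV = 5375 × [1 − (1+0.01525)^(−44)] / 0.01525 = 5375 × 31.882434 = 171,368.0836

CHF 171,368.08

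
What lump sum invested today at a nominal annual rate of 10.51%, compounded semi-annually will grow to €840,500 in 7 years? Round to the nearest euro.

Periodic rate i = 0.1051/2 = 0.05255; n = 7 × 2 = 14 periods.
Discount factor = (1+0.05255)^(−14) = 0.488204; PV = 840,500 × 0.488204 = 410,335.8101

€410,336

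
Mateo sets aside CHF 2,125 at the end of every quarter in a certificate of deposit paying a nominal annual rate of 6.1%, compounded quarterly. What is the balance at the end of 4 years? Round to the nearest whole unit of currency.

Periodic rate i = 0.061/4 = 0.01525; n = 4 × 4 = 16 periods.
FV = 2125 × [(1+0.01525)^16 − 1] / 0.01525 = 2125 × 17.966933 = 38,179.7321

CHF 38,180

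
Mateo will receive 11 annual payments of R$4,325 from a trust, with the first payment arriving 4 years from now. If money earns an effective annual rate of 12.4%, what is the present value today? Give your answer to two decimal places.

R$17,772.63

PV at t=3 (ordinary 11-year annuity): 4325 × a(11|0.124) = 4325 × 5.835317 = 25,237.7454
PV₀ = 25,237.7454 / (1+0.124)^3 = 25,237.7454 / 1.420035 = 17,772.6268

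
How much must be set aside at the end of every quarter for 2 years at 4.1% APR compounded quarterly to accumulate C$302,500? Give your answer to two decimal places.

C$36,476.72

Periodic rate i = 0.041/4 = 0.01025; n = 2 × 4 = 8 periods.
PMT = 302500 / ( [(1+0.01025)^8 − 1] / 0.01025 ) = 302500 / 8.292960 = 36,476.7246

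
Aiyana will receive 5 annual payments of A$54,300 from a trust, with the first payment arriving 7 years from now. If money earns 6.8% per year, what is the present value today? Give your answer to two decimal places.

PV at t=6 (ordinary 5-year annuity): 54300 × a(5|0.068) = 54300 × 4.122248 = 223,838.0710
Discount back 6 years: 223,838.0710 × (1+0.068)^(−6) = 223,838.0710 × 0.673864 = 150,836.4971

A$150,836.50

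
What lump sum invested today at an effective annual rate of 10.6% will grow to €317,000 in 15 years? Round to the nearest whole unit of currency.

Discount factor = (1+0.106)^(−15) = 0.220634; PV = 317,000 × 0.220634 = 69,941.0838

€69,941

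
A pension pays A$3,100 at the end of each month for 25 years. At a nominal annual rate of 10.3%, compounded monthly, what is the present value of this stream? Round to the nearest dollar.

A$333,357

With 12 periods per year: i = 0.00858333, n = 300.
Annuity factor a(300|0.00858333) = 107.534536; PV = 3100 × 107.534536 = 333,357.0621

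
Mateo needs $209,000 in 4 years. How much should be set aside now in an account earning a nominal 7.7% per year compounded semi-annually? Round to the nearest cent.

$154,487.83

With 2 periods per year: i = 0.0385, n = 8.
PV = 209,000 / (1 + 0.0385)^8 = 209,000 / 1.352857 = 154,487.8322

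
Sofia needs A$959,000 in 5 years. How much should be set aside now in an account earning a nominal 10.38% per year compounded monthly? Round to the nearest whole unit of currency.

With 12 periods per year: i = 0.00865, n = 60.
Discount factor = (1+0.00865)^(−60) = 0.596445; PV = 959,000 × 0.596445 = 571,990.7895

A$571,991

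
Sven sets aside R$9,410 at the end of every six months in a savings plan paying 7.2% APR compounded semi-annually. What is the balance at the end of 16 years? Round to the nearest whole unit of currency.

i = 0.072/2 = 0.036 per half-year; n = 16·2 = 32.
FV = 9410 × [(1+0.036)^32 − 1] / 0.036 = 9410 × 58.363175 = 549,197.4791

R$549,197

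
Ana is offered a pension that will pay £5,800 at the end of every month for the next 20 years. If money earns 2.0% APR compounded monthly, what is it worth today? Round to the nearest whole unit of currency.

i = 0.02/12 = 0.00166667 per month; n = 20·12 = 240.
PV = 5800 × [1 − (1+0.00166667)^(−240)] / 0.00166667 = 5800 × 197.674035 = 1,146,509.4021

£1,146,509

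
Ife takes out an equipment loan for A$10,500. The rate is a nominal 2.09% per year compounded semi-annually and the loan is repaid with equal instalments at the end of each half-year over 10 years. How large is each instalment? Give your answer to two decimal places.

With 2 periods per year: i = 0.01045, n = 20.
PMT = 10500 / ( [1 − (1+0.01045)^(−20)] / 0.01045 ) = 10500 / 17.964052 = 584.5006

A$584.50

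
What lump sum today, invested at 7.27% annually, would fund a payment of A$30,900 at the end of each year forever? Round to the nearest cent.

A$425,034.39

PV = C/r = 30900/0.0727 = 425,034.3879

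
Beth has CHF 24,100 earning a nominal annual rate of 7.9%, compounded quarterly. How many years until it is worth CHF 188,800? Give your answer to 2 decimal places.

Periodic rate i = 0.079/4 = 0.01975.
n = ln(188800/24100) / ln(1+0.01975) = ln(7.83402) / 0.019557 = 105.2525 quarters
= 105.2525/4 years

26.31 years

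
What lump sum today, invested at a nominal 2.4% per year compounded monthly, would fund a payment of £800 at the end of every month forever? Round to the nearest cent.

£400,000.00

Periodic rate i = 0.024/12 = 0.002.
PV = C/r = 800/0.002 = 400,000.0000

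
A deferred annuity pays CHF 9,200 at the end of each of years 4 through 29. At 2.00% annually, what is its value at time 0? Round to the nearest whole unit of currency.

CHF 174,437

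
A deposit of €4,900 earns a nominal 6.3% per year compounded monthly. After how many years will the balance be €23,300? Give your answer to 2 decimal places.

24.81 years

Periodic rate i = 0.063/12 = 0.00525.
n = ln(23300/4900) / ln(1+0.00525) = ln(4.75510) / 0.005236 = 297.7729 months
= 297.7729/12 years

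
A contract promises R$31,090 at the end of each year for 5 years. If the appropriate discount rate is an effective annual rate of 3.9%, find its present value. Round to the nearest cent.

Annuity factor a(5|0.039) = 4.464356; PV = 31090 × 4.464356 = 138,796.8378

R$138,796.84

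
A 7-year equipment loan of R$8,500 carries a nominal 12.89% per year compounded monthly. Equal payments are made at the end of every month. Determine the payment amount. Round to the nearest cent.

R$154.12

Periodic rate i = 0.1289/12 = 0.0107417; n = 7 × 12 = 84 periods.
PMT = 8500 / ( [1 − (1+0.0107417)^(−84)] / 0.0107417 ) = 8500 / 55.150463 = 154.1238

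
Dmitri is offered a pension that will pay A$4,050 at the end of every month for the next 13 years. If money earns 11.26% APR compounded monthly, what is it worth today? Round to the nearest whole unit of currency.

Periodic rate i = 0.1126/12 = 0.00938333; n = 13 × 12 = 156 periods.
PV = PMT · [1 − (1+i)^(−n)] / i = 4050 · 81.747085 = 331,075.6939

A$331,076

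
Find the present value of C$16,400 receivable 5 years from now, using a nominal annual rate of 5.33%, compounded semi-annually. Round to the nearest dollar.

C$12,607

i = 0.0533/2 = 0.02665 per half-year; n = 5·2 = 10.
Discount factor = (1+0.02665)^(−10) = 0.768734; PV = 16,400 × 0.768734 = 12,607.2317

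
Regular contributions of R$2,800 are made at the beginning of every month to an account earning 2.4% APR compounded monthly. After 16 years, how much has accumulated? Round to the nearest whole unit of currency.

Periodic rate i = 0.024/12 = 0.002; n = 16 × 12 = 192 periods.
FV = 2800 × [(1+0.002)^192 − 1] / 0.002 × (1+i) = 2800 × 234.258849 = 655,924.7764
Payments are at the start of each period, so multiply by (1+i).

R$655,925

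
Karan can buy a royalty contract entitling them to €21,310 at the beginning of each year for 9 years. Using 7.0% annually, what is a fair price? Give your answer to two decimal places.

Annuity factor a(9|0.07) × (1+i) = 6.971299; PV = 21310 × 6.971299 = 148,558.3712
Payments are at the start of each period, so multiply by (1+i).

€148,558.37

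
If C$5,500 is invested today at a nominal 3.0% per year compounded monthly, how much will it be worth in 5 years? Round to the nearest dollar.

C$6,389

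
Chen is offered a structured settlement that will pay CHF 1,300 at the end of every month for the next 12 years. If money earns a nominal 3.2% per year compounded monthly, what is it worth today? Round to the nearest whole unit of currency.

Periodic rate i = 0.032/12 = 0.00266667; n = 12 × 12 = 144 periods.
PV = PMT · [1 − (1+i)^(−n)] / i = 1300 · 119.445136 = 155,278.6771

CHF 155,279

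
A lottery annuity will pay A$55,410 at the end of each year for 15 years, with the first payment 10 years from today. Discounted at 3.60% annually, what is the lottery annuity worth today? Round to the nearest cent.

A$460,916.05

Value one period before first payment (t=9): 55410 × [1 − (1+0.036)^(−15)] / 0.036 = 55410 × 11.435930 = 633,664.8661
Discount back 9 years: 633,664.8661 × (1+0.036)^(−9) = 633,664.8661 × 0.727381 = 460,916.0479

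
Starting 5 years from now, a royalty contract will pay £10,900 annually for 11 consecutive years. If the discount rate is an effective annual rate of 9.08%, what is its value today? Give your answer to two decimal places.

Value one period before first payment (t=4): 10900 × [1 − (1+0.0908)^(−11)] / 0.0908 = 10900 × 6.779539 = 73,896.9727
PV₀ = 73,896.9727 / (1+0.0908)^4 = 73,896.9727 / 1.415730 = 52,197.0706

£52,197.07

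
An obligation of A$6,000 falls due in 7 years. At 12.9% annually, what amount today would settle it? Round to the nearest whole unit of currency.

PV = FV·(1+i)^(−n) = 6,000 × 0.427703 = 2,566.2187

A$2,566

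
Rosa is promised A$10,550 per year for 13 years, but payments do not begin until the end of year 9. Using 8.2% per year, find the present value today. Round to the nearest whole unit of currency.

A$43,904

PV at t=8 (ordinary 13-year annuity): 10550 × a(13|0.082) = 10550 × 7.817565 = 82,475.3158
PV₀ = 82,475.3158 / (1+0.082)^8 = 82,475.3158 / 1.878530 = 43,904.1831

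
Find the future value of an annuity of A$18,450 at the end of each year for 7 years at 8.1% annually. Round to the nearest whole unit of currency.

A$165,131

Accumulation factor s(7|0.081) = 8.950164; FV = 18450 × 8.950164 = 165,130.5278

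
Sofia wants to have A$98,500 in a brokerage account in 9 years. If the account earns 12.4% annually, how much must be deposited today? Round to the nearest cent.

Discount factor = (1+0.124)^(−9) = 0.349223; PV = 98,500 × 0.349223 = 34,398.4940

A$34,398.49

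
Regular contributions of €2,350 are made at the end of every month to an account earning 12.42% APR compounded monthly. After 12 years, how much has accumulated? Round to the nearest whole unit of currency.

i = 0.1242/12 = 0.01035 per month; n = 12·12 = 144.
FV = 2350 × [(1+0.01035)^144 − 1] / 0.01035 = 2350 × 328.985392 = 773,115.6713

€773,116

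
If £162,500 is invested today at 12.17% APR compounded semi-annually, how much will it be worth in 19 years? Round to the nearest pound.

£1,533,574

With 2 periods per year: i = 0.06085, n = 38.
FV = PV·(1+i)^n = 162,500 × 9.437376 = 1,533,573.6315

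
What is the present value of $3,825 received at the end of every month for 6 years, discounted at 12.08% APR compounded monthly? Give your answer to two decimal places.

$195,234.55

With 12 periods per year: i = 0.0100667, n = 72.
PV = PMT · [1 − (1+i)^(−n)] / i = 3825 · 51.041712 = 195,234.5467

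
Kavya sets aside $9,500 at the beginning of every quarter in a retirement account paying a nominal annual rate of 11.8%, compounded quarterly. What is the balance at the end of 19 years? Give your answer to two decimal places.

With 4 periods per year: i = 0.0295, n = 76.
FV = 9500 × [(1+0.0295)^76 − 1] / 0.0295 × (1+i) = 9500 × 283.086968 = 2,689,326.2002
(Beginning-of-period payments → annuity-due factor ×(1+i).)

$2,689,326.20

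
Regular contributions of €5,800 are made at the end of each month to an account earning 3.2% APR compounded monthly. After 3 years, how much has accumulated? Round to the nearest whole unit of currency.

€218,845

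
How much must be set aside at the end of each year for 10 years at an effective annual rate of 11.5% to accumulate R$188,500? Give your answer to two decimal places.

PMT = 188500 / ( [(1+0.115)^10 − 1] / 0.115 ) = 188500 / 17.129972 = 11,004.1041

R$11,004.10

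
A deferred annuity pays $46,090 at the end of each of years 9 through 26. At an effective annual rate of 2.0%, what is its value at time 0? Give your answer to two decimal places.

PV at t=8 (ordinary 18-year annuity): 46090 × a(18|0.02) = 46090 × 14.992031 = 690,982.7204
Discount back 8 years: 690,982.7204 × (1+0.02)^(−8) = 690,982.7204 × 0.853490 = 589,747.0985

$589,747.10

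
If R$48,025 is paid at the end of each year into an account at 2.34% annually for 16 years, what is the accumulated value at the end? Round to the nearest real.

R$919,166

Accumulation factor s(16|0.0234) = 19.139321; FV = 48025 × 19.139321 = 919,165.8823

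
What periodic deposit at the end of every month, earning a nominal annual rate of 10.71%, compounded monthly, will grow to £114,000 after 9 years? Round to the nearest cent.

£631.68

With 12 periods per year: i = 0.008925, n = 108.
FV-annuity factor = 180.472237; PMT = 114000 / 180.472237 = 631.6761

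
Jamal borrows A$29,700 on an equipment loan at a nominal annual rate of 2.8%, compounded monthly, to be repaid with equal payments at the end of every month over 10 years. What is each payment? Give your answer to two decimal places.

Periodic rate i = 0.028/12 = 0.00233333; n = 10 × 12 = 120 periods.
PMT = 29700 / ( [1 − (1+0.00233333)^(−120)] / 0.00233333 ) = 29700 / 104.558448 = 284.0517

A$284.05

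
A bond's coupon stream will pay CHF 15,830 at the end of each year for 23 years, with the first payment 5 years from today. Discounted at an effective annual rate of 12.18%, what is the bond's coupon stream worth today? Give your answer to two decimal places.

CHF 76,231.61

PV at t=4 (ordinary 23-year annuity): 15830 × a(23|0.1218) = 15830 × 7.626335 = 120,724.8902
Discount back 4 years: 120,724.8902 × (1+0.1218)^(−4) = 120,724.8902 × 0.631449 = 76,231.6073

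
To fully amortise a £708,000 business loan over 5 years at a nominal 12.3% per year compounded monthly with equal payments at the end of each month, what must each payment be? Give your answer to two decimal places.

£15,856.61

i = 0.123/12 = 0.01025 per month; n = 5·12 = 60.
PMT = 708000 / ( [1 − (1+0.01025)^(−60)] / 0.01025 ) = 708000 / 44.650144 = 15,856.6118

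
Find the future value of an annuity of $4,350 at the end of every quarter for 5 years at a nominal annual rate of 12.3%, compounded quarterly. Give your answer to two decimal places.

Periodic rate i = 0.123/4 = 0.03075; n = 5 × 4 = 20 periods.
FV = 4350 × [(1+0.03075)^20 − 1] / 0.03075 = 4350 × 27.076311 = 117,781.9539

$117,781.95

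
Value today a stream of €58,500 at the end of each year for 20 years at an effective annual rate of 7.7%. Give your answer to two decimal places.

PV = PMT · [1 − (1+i)^(−n)] / i = 58500 · 10.041268 = 587,414.1536

€587,414.15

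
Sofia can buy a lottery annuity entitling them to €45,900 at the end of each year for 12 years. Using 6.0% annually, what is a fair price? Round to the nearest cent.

€384,818.44

Annuity factor a(12|0.06) = 8.383844; PV = 45900 × 8.383844 = 384,818.4369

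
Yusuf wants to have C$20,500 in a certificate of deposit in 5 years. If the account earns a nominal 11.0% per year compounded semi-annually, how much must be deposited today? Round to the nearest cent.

With 2 periods per year: i = 0.055, n = 10.
Discount factor = (1+0.055)^(−10) = 0.585431; PV = 20,500 × 0.585431 = 12,001.3269

C$12,001.33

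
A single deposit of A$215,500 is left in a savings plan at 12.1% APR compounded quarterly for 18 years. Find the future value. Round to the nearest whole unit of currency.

A$1,842,112

Periodic rate i = 0.121/4 = 0.03025; n = 18 × 4 = 72 periods.
215,500 × (1+0.03025)^72 = 215,500 × 8.548086 = 1,842,112.4792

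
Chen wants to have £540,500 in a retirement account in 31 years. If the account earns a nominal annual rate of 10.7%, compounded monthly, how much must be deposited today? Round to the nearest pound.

Periodic rate i = 0.107/12 = 0.00891667; n = 31 × 12 = 372 periods.
PV = FV·(1+i)^(−n) = 540,500 × 0.036798 = 19,889.5726

£19,890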